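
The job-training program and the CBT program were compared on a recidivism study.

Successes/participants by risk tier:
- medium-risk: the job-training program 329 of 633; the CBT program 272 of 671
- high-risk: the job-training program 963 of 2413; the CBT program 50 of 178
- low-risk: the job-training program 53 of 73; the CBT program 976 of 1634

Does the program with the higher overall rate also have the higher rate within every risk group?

No

Medium-risk: the job-training program 329/633 = 52.0%, the CBT program 272/671 = 40.5% → the job-training program
High-risk: the job-training program 963/2413 = 39.9%, the CBT program 50/178 = 28.1% → the job-training program
Low-risk: the job-training program 53/73 = 72.6%, the CBT program 976/1634 = 59.7% → the job-training program
Overall: the job-training program 1345/3119 = 43.1%, the CBT program 1298/2483 = 52.3% → the CBT program
The job-training program wins each risk group but the CBT program wins overall — the comparison reverses. The job-training program's participants skew toward high-risk, which has a lower base rate.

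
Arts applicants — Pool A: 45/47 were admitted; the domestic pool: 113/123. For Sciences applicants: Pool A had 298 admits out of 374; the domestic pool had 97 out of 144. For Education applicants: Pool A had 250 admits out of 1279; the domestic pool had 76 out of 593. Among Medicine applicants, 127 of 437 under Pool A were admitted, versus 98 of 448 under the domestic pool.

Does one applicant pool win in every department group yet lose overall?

Arts: Pool A 45/47 = 95.7%, the domestic pool 113/123 = 91.9% → Pool A
Sciences: Pool A 298/374 = 79.7%, the domestic pool 97/144 = 67.4% → Pool A
Education: Pool A 250/1279 = 19.5%, the domestic pool 76/593 = 12.8% → Pool A
Medicine: Pool A 127/437 = 29.1%, the domestic pool 98/448 = 21.9% → Pool A
Overall: Pool A 720/2137 = 33.7%, the domestic pool 384/1308 = 29.4% → Pool A
Pool A wins overall and in every department group — no reversal.

No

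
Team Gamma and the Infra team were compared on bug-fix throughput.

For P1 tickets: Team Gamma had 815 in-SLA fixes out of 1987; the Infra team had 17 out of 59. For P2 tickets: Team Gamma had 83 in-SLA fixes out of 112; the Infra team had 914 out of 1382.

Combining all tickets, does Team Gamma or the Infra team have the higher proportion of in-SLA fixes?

the Infra team

P1: Team Gamma 815/1987 = 41.0%, the Infra team 17/59 = 28.8% → Team Gamma
P2: Team Gamma 83/112 = 74.1%, the Infra team 914/1382 = 66.1% → Team Gamma
Overall: Team Gamma 898/2099 = 42.8%, the Infra team 931/1441 = 64.6% → the Infra team
(Team Gamma wins every ticket group but the Infra team wins overall — Team Gamma's tickets skew toward the low-rate P1 group.)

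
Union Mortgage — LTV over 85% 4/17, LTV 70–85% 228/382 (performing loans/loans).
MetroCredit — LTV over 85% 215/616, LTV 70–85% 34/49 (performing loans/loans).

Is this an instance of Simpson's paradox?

Yes

LTV over 85%: Union Mortgage 4/17 = 23.5%, MetroCredit 215/616 = 34.9% → MetroCredit
LTV 70–85%: Union Mortgage 228/382 = 59.7%, MetroCredit 34/49 = 69.4% → MetroCredit
Overall: Union Mortgage 232/399 = 58.1%, MetroCredit 249/665 = 37.4% → Union Mortgage
MetroCredit wins each loan-to-value group but Union Mortgage wins overall — the comparison reverses. MetroCredit's loans skew toward LTV over 85%, which has a lower base rate.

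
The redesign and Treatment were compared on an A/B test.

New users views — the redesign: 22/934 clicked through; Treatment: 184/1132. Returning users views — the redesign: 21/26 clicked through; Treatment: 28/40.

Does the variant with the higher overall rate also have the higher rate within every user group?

No

New users: the redesign 22/934 = 2.4%, Treatment 184/1132 = 16.3% → Treatment
Returning users: the redesign 21/26 = 80.8%, Treatment 28/40 = 70.0% → the redesign
Overall: the redesign 43/960 = 4.5%, Treatment 212/1172 = 18.1% → Treatment
Neither sweeps: the redesign wins 1 of 2 groups, Treatment wins 1. Treatment wins overall but not every group — no Simpson reversal.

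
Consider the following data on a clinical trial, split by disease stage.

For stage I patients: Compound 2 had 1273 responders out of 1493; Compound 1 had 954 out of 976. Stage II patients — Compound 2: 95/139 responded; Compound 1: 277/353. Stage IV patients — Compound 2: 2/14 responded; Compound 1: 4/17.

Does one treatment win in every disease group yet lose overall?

No

Stage I: Compound 2 1273/1493 = 85.3%, Compound 1 954/976 = 97.7% → Compound 1
Stage II: Compound 2 95/139 = 68.3%, Compound 1 277/353 = 78.5% → Compound 1
Stage IV: Compound 2 2/14 = 14.3%, Compound 1 4/17 = 23.5% → Compound 1
Overall: Compound 2 1370/1646 = 83.2%, Compound 1 1235/1346 = 91.8% → Compound 1
Compound 1 wins overall and in every disease group — no reversal.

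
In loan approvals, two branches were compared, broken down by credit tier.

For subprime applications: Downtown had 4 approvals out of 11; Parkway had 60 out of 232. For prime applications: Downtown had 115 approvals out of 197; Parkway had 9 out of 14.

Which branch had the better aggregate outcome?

Subprime: Downtown 4/11 = 36.4%, Parkway 60/232 = 25.9% → Downtown
Prime: Downtown 115/197 = 58.4%, Parkway 9/14 = 64.3% → Parkway
Overall: Downtown 119/208 = 57.2%, Parkway 69/246 = 28.0% → Downtown
(Neither sweeps every credit group, but Downtown has the higher pooled rate.)

Downtown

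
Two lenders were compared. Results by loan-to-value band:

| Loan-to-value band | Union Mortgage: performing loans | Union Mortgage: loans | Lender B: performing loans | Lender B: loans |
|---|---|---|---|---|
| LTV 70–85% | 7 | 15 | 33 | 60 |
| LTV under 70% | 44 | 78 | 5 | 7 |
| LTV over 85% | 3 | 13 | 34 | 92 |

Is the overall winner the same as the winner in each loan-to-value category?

LTV 70–85%: Union Mortgage 7/15 = 46.7%, Lender B 33/60 = 55.0% → Lender B
LTV under 70%: Union Mortgage 44/78 = 56.4%, Lender B 5/7 = 71.4% → Lender B
LTV over 85%: Union Mortgage 3/13 = 23.1%, Lender B 34/92 = 37.0% → Lender B
Overall: Union Mortgage 54/106 = 50.9%, Lender B 72/159 = 45.3% → Union Mortgage
Lender B wins each loan-to-value group but Union Mortgage wins overall — the comparison reverses. Lender B's loans skew toward LTV over 85%, which has a lower base rate.

No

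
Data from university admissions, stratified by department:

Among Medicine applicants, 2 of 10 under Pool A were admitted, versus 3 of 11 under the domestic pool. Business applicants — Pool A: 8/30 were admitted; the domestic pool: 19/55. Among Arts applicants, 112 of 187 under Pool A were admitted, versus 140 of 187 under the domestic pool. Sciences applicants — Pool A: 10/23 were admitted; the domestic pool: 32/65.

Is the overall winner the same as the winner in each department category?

Medicine: Pool A 2/10 = 20.0%, the domestic pool 3/11 = 27.3% → the domestic pool
Business: Pool A 8/30 = 26.7%, the domestic pool 19/55 = 34.5% → the domestic pool
Arts: Pool A 112/187 = 59.9%, the domestic pool 140/187 = 74.9% → the domestic pool
Sciences: Pool A 10/23 = 43.5%, the domestic pool 32/65 = 49.2% → the domestic pool
Overall: Pool A 132/250 = 52.8%, the domestic pool 194/318 = 61.0% → the domestic pool
The domestic pool wins overall and in every department group — no reversal.

Yes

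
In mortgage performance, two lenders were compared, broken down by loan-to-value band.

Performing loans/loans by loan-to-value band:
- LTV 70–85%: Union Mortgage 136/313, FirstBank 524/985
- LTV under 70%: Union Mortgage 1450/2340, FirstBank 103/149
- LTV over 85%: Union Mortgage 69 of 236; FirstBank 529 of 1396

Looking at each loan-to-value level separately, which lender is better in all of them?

FirstBank

LTV 70–85%: Union Mortgage 136/313 = 43.5%, FirstBank 524/985 = 53.2% → FirstBank
LTV under 70%: Union Mortgage 1450/2340 = 62.0%, FirstBank 103/149 = 69.1% → FirstBank
LTV over 85%: Union Mortgage 69/236 = 29.2%, FirstBank 529/1396 = 37.9% → FirstBank
FirstBank has the higher rate in all 3 groups.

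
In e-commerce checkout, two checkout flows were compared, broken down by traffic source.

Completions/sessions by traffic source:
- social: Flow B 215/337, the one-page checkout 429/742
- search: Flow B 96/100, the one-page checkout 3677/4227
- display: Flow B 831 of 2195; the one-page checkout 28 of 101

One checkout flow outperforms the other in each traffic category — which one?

Flow B

Social: Flow B 215/337 = 63.8%, the one-page checkout 429/742 = 57.8% → Flow B
Search: Flow B 96/100 = 96.0%, the one-page checkout 3677/4227 = 87.0% → Flow B
Display: Flow B 831/2195 = 37.9%, the one-page checkout 28/101 = 27.7% → Flow B
Flow B has the higher rate in all 3 groups.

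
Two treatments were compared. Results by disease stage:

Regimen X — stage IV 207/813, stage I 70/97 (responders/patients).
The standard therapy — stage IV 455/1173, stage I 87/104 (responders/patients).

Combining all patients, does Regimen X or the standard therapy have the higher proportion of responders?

Stage IV: Regimen X 207/813 = 25.5%, the standard therapy 455/1173 = 38.8% → the standard therapy
Stage I: Regimen X 70/97 = 72.2%, the standard therapy 87/104 = 83.7% → the standard therapy
Overall: Regimen X 277/910 = 30.4%, the standard therapy 542/1277 = 42.4% → the standard therapy

the standard therapy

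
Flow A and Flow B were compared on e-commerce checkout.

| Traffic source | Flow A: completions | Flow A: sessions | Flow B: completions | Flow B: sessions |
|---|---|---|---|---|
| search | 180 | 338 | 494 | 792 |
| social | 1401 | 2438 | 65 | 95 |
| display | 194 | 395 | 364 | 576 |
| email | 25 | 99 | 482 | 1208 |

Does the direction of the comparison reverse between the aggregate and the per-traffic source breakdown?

Yes

Search: Flow A 180/338 = 53.3%, Flow B 494/792 = 62.4% → Flow B
Social: Flow A 1401/2438 = 57.5%, Flow B 65/95 = 68.4% → Flow B
Display: Flow A 194/395 = 49.1%, Flow B 364/576 = 63.2% → Flow B
Email: Flow A 25/99 = 25.3%, Flow B 482/1208 = 39.9% → Flow B
Overall: Flow A 1800/3270 = 55.0%, Flow B 1405/2671 = 52.6% → Flow A
Flow B wins each traffic group but Flow A wins overall — the comparison reverses. Flow B's sessions skew toward email, which has a lower base rate.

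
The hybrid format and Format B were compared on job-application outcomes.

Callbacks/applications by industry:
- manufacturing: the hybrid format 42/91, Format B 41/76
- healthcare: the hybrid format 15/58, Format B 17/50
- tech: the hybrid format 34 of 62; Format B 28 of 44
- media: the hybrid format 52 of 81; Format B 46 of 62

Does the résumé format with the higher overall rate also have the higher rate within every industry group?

Yes

Manufacturing: the hybrid format 42/91 = 46.2%, Format B 41/76 = 53.9% → Format B
Healthcare: the hybrid format 15/58 = 25.9%, Format B 17/50 = 34.0% → Format B
Tech: the hybrid format 34/62 = 54.8%, Format B 28/44 = 63.6% → Format B
Media: the hybrid format 52/81 = 64.2%, Format B 46/62 = 74.2% → Format B
Overall: the hybrid format 143/292 = 49.0%, Format B 132/232 = 56.9% → Format B
Format B wins overall and in every industry group — no reversal.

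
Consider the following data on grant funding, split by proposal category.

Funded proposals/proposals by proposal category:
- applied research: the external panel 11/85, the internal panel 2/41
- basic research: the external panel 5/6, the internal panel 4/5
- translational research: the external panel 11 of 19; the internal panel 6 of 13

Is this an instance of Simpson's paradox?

Applied research: the external panel 11/85 = 12.9%, the internal panel 2/41 = 4.9% → the external panel
Basic research: the external panel 5/6 = 83.3%, the internal panel 4/5 = 80.0% → the external panel
Translational research: the external panel 11/19 = 57.9%, the internal panel 6/13 = 46.2% → the external panel
Overall: the external panel 27/110 = 24.5%, the internal panel 12/59 = 20.3% → the external panel
The external panel wins overall and in every proposal group — no reversal.

No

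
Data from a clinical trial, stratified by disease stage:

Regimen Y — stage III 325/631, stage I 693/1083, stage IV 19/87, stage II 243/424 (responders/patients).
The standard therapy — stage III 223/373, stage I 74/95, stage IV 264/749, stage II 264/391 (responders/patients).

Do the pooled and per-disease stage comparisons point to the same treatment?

No

Stage III: Regimen Y 325/631 = 51.5%, the standard therapy 223/373 = 59.8% → the standard therapy
Stage I: Regimen Y 693/1083 = 64.0%, the standard therapy 74/95 = 77.9% → the standard therapy
Stage IV: Regimen Y 19/87 = 21.8%, the standard therapy 264/749 = 35.2% → the standard therapy
Stage II: Regimen Y 243/424 = 57.3%, the standard therapy 264/391 = 67.5% → the standard therapy
Overall: Regimen Y 1280/2225 = 57.5%, the standard therapy 825/1608 = 51.3% → Regimen Y
The standard therapy wins each disease group but Regimen Y wins overall — the comparison reverses. The standard therapy's patients skew toward stage IV, which has a lower base rate.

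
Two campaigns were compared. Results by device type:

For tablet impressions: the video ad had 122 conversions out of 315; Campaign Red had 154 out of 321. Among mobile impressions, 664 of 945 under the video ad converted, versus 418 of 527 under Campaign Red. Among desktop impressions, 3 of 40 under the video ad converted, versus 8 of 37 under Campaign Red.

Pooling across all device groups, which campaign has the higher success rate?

Tablet: the video ad 122/315 = 38.7%, Campaign Red 154/321 = 48.0% → Campaign Red
Mobile: the video ad 664/945 = 70.3%, Campaign Red 418/527 = 79.3% → Campaign Red
Desktop: the video ad 3/40 = 7.5%, Campaign Red 8/37 = 21.6% → Campaign Red
Overall: the video ad 789/1300 = 60.7%, Campaign Red 580/885 = 65.5% → Campaign Red

Campaign Red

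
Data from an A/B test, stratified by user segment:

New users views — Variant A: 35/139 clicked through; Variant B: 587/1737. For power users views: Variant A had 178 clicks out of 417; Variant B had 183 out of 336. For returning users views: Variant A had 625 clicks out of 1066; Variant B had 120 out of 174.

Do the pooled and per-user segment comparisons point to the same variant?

New users: Variant A 35/139 = 25.2%, Variant B 587/1737 = 33.8% → Variant B
Power users: Variant A 178/417 = 42.7%, Variant B 183/336 = 54.5% → Variant B
Returning users: Variant A 625/1066 = 58.6%, Variant B 120/174 = 69.0% → Variant B
Overall: Variant A 838/1622 = 51.7%, Variant B 890/2247 = 39.6% → Variant A
Variant B wins each user group but Variant A wins overall — the comparison reverses. Variant B's views skew toward new users, which has a lower base rate.

No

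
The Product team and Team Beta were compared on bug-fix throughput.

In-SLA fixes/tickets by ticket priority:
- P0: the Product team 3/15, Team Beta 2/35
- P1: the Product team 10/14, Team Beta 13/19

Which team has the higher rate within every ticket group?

P0: the Product team 3/15 = 20.0%, Team Beta 2/35 = 5.7% → the Product team
P1: the Product team 10/14 = 71.4%, Team Beta 13/19 = 68.4% → the Product team
The Product team has the higher rate in both groups.

the Product team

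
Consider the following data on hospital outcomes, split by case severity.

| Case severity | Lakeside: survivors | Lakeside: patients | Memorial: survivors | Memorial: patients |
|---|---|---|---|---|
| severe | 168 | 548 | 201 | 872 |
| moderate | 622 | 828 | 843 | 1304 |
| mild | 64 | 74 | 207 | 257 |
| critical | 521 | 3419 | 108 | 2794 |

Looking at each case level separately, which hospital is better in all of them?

Severe: Lakeside 168/548 = 30.7%, Memorial 201/872 = 23.1% → Lakeside
Moderate: Lakeside 622/828 = 75.1%, Memorial 843/1304 = 64.6% → Lakeside
Mild: Lakeside 64/74 = 86.5%, Memorial 207/257 = 80.5% → Lakeside
Critical: Lakeside 521/3419 = 15.2%, Memorial 108/2794 = 3.9% → Lakeside
Lakeside has the higher rate in all 4 groups.

Lakeside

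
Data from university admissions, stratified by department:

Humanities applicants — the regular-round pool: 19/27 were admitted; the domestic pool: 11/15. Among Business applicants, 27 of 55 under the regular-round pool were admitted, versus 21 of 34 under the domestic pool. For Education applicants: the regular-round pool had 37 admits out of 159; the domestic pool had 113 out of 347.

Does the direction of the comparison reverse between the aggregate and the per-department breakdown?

No

Humanities: the regular-round pool 19/27 = 70.4%, the domestic pool 11/15 = 73.3% → the domestic pool
Business: the regular-round pool 27/55 = 49.1%, the domestic pool 21/34 = 61.8% → the domestic pool
Education: the regular-round pool 37/159 = 23.3%, the domestic pool 113/347 = 32.6% → the domestic pool
Overall: the regular-round pool 83/241 = 34.4%, the domestic pool 145/396 = 36.6% → the domestic pool
The domestic pool wins overall and in every department group — no reversal.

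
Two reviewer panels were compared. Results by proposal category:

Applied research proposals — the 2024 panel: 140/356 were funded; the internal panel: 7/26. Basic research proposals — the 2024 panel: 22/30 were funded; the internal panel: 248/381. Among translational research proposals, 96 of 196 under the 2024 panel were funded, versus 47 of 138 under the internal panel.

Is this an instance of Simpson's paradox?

Yes

Applied research: the 2024 panel 140/356 = 39.3%, the internal panel 7/26 = 26.9% → the 2024 panel
Basic research: the 2024 panel 22/30 = 73.3%, the internal panel 248/381 = 65.1% → the 2024 panel
Translational research: the 2024 panel 96/196 = 49.0%, the internal panel 47/138 = 34.1% → the 2024 panel
Overall: the 2024 panel 258/582 = 44.3%, the internal panel 302/545 = 55.4% → the internal panel
The 2024 panel wins each proposal group but the internal panel wins overall — the comparison reverses. The 2024 panel's proposals skew toward applied research, which has a lower base rate.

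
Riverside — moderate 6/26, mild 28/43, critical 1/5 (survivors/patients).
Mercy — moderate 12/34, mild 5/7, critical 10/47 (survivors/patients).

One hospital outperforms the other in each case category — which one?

Moderate: Riverside 6/26 = 23.1%, Mercy 12/34 = 35.3% → Mercy
Mild: Riverside 28/43 = 65.1%, Mercy 5/7 = 71.4% → Mercy
Critical: Riverside 1/5 = 20.0%, Mercy 10/47 = 21.3% → Mercy
Mercy has the higher rate in all 3 groups.

Mercy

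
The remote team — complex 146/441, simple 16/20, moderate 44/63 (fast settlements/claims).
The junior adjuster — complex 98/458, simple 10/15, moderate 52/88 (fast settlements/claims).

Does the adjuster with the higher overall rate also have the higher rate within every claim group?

Yes

Complex: the remote team 146/441 = 33.1%, the junior adjuster 98/458 = 21.4% → the remote team
Simple: the remote team 16/20 = 80.0%, the junior adjuster 10/15 = 66.7% → the remote team
Moderate: the remote team 44/63 = 69.8%, the junior adjuster 52/88 = 59.1% → the remote team
Overall: the remote team 206/524 = 39.3%, the junior adjuster 160/561 = 28.5% → the remote team
The remote team wins overall and in every claim group — no reversal.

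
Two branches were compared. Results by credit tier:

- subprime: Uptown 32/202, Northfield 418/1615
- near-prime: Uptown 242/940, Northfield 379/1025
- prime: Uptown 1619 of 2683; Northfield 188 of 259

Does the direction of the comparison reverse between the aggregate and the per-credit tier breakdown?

Yes

Subprime: Uptown 32/202 = 15.8%, Northfield 418/1615 = 25.9% → Northfield
Near-prime: Uptown 242/940 = 25.7%, Northfield 379/1025 = 37.0% → Northfield
Prime: Uptown 1619/2683 = 60.3%, Northfield 188/259 = 72.6% → Northfield
Overall: Uptown 1893/3825 = 49.5%, Northfield 985/2899 = 34.0% → Uptown
Northfield wins each credit group but Uptown wins overall — the comparison reverses. Northfield's applications skew toward subprime, which has a lower base rate.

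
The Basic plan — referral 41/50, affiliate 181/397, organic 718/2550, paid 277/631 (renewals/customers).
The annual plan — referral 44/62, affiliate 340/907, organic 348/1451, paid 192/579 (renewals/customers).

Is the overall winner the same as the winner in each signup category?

Referral: the Basic plan 41/50 = 82.0%, the annual plan 44/62 = 71.0% → the Basic plan
Affiliate: the Basic plan 181/397 = 45.6%, the annual plan 340/907 = 37.5% → the Basic plan
Organic: the Basic plan 718/2550 = 28.2%, the annual plan 348/1451 = 24.0% → the Basic plan
Paid: the Basic plan 277/631 = 43.9%, the annual plan 192/579 = 33.2% → the Basic plan
Overall: the Basic plan 1217/3628 = 33.5%, the annual plan 924/2999 = 30.8% → the Basic plan
The Basic plan wins overall and in every signup group — no reversal.

Yes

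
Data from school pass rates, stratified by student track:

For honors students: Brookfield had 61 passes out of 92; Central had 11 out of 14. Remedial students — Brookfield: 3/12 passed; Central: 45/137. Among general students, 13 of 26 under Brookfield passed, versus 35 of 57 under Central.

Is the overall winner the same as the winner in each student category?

No

Honors: Brookfield 61/92 = 66.3%, Central 11/14 = 78.6% → Central
Remedial: Brookfield 3/12 = 25.0%, Central 45/137 = 32.8% → Central
General: Brookfield 13/26 = 50.0%, Central 35/57 = 61.4% → Central
Overall: Brookfield 77/130 = 59.2%, Central 91/208 = 43.8% → Brookfield
Central wins each student group but Brookfield wins overall — the comparison reverses. Central's students skew toward remedial, which has a lower base rate.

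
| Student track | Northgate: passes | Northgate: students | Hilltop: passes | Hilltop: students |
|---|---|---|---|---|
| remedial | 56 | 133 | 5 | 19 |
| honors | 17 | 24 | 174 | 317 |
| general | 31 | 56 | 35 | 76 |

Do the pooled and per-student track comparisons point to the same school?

No

Remedial: Northgate 56/133 = 42.1%, Hilltop 5/19 = 26.3% → Northgate
Honors: Northgate 17/24 = 70.8%, Hilltop 174/317 = 54.9% → Northgate
General: Northgate 31/56 = 55.4%, Hilltop 35/76 = 46.1% → Northgate
Overall: Northgate 104/213 = 48.8%, Hilltop 214/412 = 51.9% → Hilltop
Northgate wins each student group but Hilltop wins overall — the comparison reverses. Northgate's students skew toward remedial, which has a lower base rate.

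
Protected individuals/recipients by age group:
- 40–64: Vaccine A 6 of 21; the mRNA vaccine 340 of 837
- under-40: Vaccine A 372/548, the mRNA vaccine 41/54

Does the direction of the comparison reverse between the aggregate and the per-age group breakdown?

40–64: Vaccine A 6/21 = 28.6%, the mRNA vaccine 340/837 = 40.6% → the mRNA vaccine
Under-40: Vaccine A 372/548 = 67.9%, the mRNA vaccine 41/54 = 75.9% → the mRNA vaccine
Overall: Vaccine A 378/569 = 66.4%, the mRNA vaccine 381/891 = 42.8% → Vaccine A
The mRNA vaccine wins each age group but Vaccine A wins overall — the comparison reverses. The mRNA vaccine's recipients skew toward 40–64, which has a lower base rate.

Yes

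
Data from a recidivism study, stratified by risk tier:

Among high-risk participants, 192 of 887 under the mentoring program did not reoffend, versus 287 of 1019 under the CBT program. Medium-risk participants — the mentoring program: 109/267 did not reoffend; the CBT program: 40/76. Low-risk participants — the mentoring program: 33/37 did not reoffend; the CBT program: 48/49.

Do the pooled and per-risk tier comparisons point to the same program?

Yes

High-risk: the mentoring program 192/887 = 21.6%, the CBT program 287/1019 = 28.2% → the CBT program
Medium-risk: the mentoring program 109/267 = 40.8%, the CBT program 40/76 = 52.6% → the CBT program
Low-risk: the mentoring program 33/37 = 89.2%, the CBT program 48/49 = 98.0% → the CBT program
Overall: the mentoring program 334/1191 = 28.0%, the CBT program 375/1144 = 32.8% → the CBT program
The CBT program wins overall and in every risk group — no reversal.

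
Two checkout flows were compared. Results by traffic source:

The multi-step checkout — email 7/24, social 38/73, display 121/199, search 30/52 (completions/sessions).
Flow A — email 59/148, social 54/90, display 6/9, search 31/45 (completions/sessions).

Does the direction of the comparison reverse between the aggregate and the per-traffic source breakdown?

Yes

Email: the multi-step checkout 7/24 = 29.2%, Flow A 59/148 = 39.9% → Flow A
Social: the multi-step checkout 38/73 = 52.1%, Flow A 54/90 = 60.0% → Flow A
Display: the multi-step checkout 121/199 = 60.8%, Flow A 6/9 = 66.7% → Flow A
Search: the multi-step checkout 30/52 = 57.7%, Flow A 31/45 = 68.9% → Flow A
Overall: the multi-step checkout 196/348 = 56.3%, Flow A 150/292 = 51.4% → the multi-step checkout
Flow A wins each traffic group but the multi-step checkout wins overall — the comparison reverses. Flow A's sessions skew toward email, which has a lower base rate.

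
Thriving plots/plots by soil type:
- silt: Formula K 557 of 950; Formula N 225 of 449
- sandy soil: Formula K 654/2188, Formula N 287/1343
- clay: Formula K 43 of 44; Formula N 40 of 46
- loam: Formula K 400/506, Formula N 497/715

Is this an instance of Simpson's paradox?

No

Silt: Formula K 557/950 = 58.6%, Formula N 225/449 = 50.1% → Formula K
Sandy soil: Formula K 654/2188 = 29.9%, Formula N 287/1343 = 21.4% → Formula K
Clay: Formula K 43/44 = 97.7%, Formula N 40/46 = 87.0% → Formula K
Loam: Formula K 400/506 = 79.1%, Formula N 497/715 = 69.5% → Formula K
Overall: Formula K 1654/3688 = 44.8%, Formula N 1049/2553 = 41.1% → Formula K
Formula K wins overall and in every soil group — no reversal.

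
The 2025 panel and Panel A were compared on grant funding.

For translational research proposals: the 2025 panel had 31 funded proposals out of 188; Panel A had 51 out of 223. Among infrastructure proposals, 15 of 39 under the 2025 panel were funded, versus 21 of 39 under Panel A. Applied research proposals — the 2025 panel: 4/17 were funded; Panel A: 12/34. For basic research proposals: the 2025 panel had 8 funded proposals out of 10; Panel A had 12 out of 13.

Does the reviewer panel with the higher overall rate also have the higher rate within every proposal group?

Yes

Translational research: the 2025 panel 31/188 = 16.5%, Panel A 51/223 = 22.9% → Panel A
Infrastructure: the 2025 panel 15/39 = 38.5%, Panel A 21/39 = 53.8% → Panel A
Applied research: the 2025 panel 4/17 = 23.5%, Panel A 12/34 = 35.3% → Panel A
Basic research: the 2025 panel 8/10 = 80.0%, Panel A 12/13 = 92.3% → Panel A
Overall: the 2025 panel 58/254 = 22.8%, Panel A 96/309 = 31.1% → Panel A
Panel A wins overall and in every proposal group — no reversal.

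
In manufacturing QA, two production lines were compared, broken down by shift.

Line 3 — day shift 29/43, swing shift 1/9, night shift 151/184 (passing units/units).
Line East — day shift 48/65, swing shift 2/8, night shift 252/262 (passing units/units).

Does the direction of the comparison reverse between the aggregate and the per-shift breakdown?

No

Day shift: Line 3 29/43 = 67.4%, Line East 48/65 = 73.8% → Line East
Swing shift: Line 3 1/9 = 11.1%, Line East 2/8 = 25.0% → Line East
Night shift: Line 3 151/184 = 82.1%, Line East 252/262 = 96.2% → Line East
Overall: Line 3 181/236 = 76.7%, Line East 302/335 = 90.1% → Line East
Line East wins overall and in every shift group — no reversal.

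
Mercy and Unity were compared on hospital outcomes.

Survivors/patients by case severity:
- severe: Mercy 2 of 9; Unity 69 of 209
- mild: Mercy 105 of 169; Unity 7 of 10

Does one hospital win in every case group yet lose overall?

Severe: Mercy 2/9 = 22.2%, Unity 69/209 = 33.0% → Unity
Mild: Mercy 105/169 = 62.1%, Unity 7/10 = 70.0% → Unity
Overall: Mercy 107/178 = 60.1%, Unity 76/219 = 34.7% → Mercy
Unity wins each case group but Mercy wins overall — the comparison reverses. Unity's patients skew toward severe, which has a lower base rate.

Yes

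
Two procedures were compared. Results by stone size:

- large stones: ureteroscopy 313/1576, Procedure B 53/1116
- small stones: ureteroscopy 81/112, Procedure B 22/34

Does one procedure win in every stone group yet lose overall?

No

Large stones: ureteroscopy 313/1576 = 19.9%, Procedure B 53/1116 = 4.7% → ureteroscopy
Small stones: ureteroscopy 81/112 = 72.3%, Procedure B 22/34 = 64.7% → ureteroscopy
Overall: ureteroscopy 394/1688 = 23.3%, Procedure B 75/1150 = 6.5% → ureteroscopy
Ureteroscopy wins overall and in every stone group — no reversal.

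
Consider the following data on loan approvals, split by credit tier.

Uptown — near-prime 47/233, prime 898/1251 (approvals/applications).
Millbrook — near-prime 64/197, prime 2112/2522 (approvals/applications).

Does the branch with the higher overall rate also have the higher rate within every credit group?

Near-prime: Uptown 47/233 = 20.2%, Millbrook 64/197 = 32.5% → Millbrook
Prime: Uptown 898/1251 = 71.8%, Millbrook 2112/2522 = 83.7% → Millbrook
Overall: Uptown 945/1484 = 63.7%, Millbrook 2176/2719 = 80.0% → Millbrook
Millbrook wins overall and in every credit group — no reversal.

Yes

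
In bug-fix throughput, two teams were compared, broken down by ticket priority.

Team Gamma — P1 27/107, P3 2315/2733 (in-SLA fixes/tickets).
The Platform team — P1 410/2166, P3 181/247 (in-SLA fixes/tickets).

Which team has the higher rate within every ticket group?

Team Gamma

P1: Team Gamma 27/107 = 25.2%, the Platform team 410/2166 = 18.9% → Team Gamma
P3: Team Gamma 2315/2733 = 84.7%, the Platform team 181/247 = 73.3% → Team Gamma
Team Gamma has the higher rate in both groups.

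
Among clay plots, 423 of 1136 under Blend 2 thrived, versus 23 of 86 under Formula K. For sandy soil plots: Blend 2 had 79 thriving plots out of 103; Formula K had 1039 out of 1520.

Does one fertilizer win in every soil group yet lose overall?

Yes

Clay: Blend 2 423/1136 = 37.2%, Formula K 23/86 = 26.7% → Blend 2
Sandy soil: Blend 2 79/103 = 76.7%, Formula K 1039/1520 = 68.4% → Blend 2
Overall: Blend 2 502/1239 = 40.5%, Formula K 1062/1606 = 66.1% → Formula K
Blend 2 wins each soil group but Formula K wins overall — the comparison reverses. Blend 2's plots skew toward clay, which has a lower base rate.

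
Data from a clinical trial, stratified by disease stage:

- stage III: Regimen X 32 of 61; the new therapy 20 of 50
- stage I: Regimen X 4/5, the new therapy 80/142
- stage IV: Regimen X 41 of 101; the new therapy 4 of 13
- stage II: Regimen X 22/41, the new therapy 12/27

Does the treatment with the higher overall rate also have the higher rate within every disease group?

Stage III: Regimen X 32/61 = 52.5%, the new therapy 20/50 = 40.0% → Regimen X
Stage I: Regimen X 4/5 = 80.0%, the new therapy 80/142 = 56.3% → Regimen X
Stage IV: Regimen X 41/101 = 40.6%, the new therapy 4/13 = 30.8% → Regimen X
Stage II: Regimen X 22/41 = 53.7%, the new therapy 12/27 = 44.4% → Regimen X
Overall: Regimen X 99/208 = 47.6%, the new therapy 116/232 = 50.0% → the new therapy
Regimen X wins each disease group but the new therapy wins overall — the comparison reverses. Regimen X's patients skew toward stage IV, which has a lower base rate.

No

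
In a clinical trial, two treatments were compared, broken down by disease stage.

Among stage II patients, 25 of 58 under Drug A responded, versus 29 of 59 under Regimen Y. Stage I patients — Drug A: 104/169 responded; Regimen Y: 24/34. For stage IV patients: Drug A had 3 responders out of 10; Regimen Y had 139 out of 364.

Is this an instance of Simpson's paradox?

Yes

Stage II: Drug A 25/58 = 43.1%, Regimen Y 29/59 = 49.2% → Regimen Y
Stage I: Drug A 104/169 = 61.5%, Regimen Y 24/34 = 70.6% → Regimen Y
Stage IV: Drug A 3/10 = 30.0%, Regimen Y 139/364 = 38.2% → Regimen Y
Overall: Drug A 132/237 = 55.7%, Regimen Y 192/457 = 42.0% → Drug A
Regimen Y wins each disease group but Drug A wins overall — the comparison reverses. Regimen Y's patients skew toward stage IV, which has a lower base rate.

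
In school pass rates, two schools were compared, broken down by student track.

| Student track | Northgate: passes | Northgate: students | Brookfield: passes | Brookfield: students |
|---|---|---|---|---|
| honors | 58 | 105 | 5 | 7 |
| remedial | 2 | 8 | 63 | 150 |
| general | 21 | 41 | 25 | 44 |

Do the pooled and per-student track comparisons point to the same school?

Honors: Northgate 58/105 = 55.2%, Brookfield 5/7 = 71.4% → Brookfield
Remedial: Northgate 2/8 = 25.0%, Brookfield 63/150 = 42.0% → Brookfield
General: Northgate 21/41 = 51.2%, Brookfield 25/44 = 56.8% → Brookfield
Overall: Northgate 81/154 = 52.6%, Brookfield 93/201 = 46.3% → Northgate
Brookfield wins each student group but Northgate wins overall — the comparison reverses. Brookfield's students skew toward remedial, which has a lower base rate.

No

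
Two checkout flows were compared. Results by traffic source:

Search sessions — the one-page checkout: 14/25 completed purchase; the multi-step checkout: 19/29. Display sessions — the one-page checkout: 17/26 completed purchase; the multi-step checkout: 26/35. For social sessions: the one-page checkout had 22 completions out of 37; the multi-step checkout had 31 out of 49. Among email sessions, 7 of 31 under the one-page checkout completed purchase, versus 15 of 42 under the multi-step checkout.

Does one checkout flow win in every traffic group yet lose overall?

Search: the one-page checkout 14/25 = 56.0%, the multi-step checkout 19/29 = 65.5% → the multi-step checkout
Display: the one-page checkout 17/26 = 65.4%, the multi-step checkout 26/35 = 74.3% → the multi-step checkout
Social: the one-page checkout 22/37 = 59.5%, the multi-step checkout 31/49 = 63.3% → the multi-step checkout
Email: the one-page checkout 7/31 = 22.6%, the multi-step checkout 15/42 = 35.7% → the multi-step checkout
Overall: the one-page checkout 60/119 = 50.4%, the multi-step checkout 91/155 = 58.7% → the multi-step checkout
The multi-step checkout wins overall and in every traffic group — no reversal.

No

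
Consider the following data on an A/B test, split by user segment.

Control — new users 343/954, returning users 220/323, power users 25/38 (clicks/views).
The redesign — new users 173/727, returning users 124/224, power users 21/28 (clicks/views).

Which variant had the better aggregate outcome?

New users: Control 343/954 = 36.0%, the redesign 173/727 = 23.8% → Control
Returning users: Control 220/323 = 68.1%, the redesign 124/224 = 55.4% → Control
Power users: Control 25/38 = 65.8%, the redesign 21/28 = 75.0% → the redesign
Overall: Control 588/1315 = 44.7%, the redesign 318/979 = 32.5% → Control
(Neither sweeps every user group, but Control has the higher pooled rate.)

Control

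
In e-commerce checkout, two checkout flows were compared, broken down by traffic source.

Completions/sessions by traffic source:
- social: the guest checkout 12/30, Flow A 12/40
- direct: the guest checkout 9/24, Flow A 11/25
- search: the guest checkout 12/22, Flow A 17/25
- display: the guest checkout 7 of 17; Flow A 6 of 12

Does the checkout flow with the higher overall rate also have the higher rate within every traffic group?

Social: the guest checkout 12/30 = 40.0%, Flow A 12/40 = 30.0% → the guest checkout
Direct: the guest checkout 9/24 = 37.5%, Flow A 11/25 = 44.0% → Flow A
Search: the guest checkout 12/22 = 54.5%, Flow A 17/25 = 68.0% → Flow A
Display: the guest checkout 7/17 = 41.2%, Flow A 6/12 = 50.0% → Flow A
Overall: the guest checkout 40/93 = 43.0%, Flow A 46/102 = 45.1% → Flow A
Neither sweeps: the guest checkout wins 1 of 4 groups, Flow A wins 3. Flow A wins overall but not every group — no Simpson reversal.

No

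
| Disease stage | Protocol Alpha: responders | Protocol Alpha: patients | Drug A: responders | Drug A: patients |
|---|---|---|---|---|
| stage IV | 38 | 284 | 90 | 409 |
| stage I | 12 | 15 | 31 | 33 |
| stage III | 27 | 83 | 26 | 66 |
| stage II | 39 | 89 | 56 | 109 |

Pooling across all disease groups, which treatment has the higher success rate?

Drug A

Stage IV: Protocol Alpha 38/284 = 13.4%, Drug A 90/409 = 22.0% → Drug A
Stage I: Protocol Alpha 12/15 = 80.0%, Drug A 31/33 = 93.9% → Drug A
Stage III: Protocol Alpha 27/83 = 32.5%, Drug A 26/66 = 39.4% → Drug A
Stage II: Protocol Alpha 39/89 = 43.8%, Drug A 56/109 = 51.4% → Drug A
Overall: Protocol Alpha 116/471 = 24.6%, Drug A 203/617 = 32.9% → Drug A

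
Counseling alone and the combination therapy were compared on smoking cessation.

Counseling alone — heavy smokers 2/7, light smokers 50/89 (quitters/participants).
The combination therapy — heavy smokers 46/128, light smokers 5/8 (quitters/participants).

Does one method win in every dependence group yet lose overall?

Yes

Heavy smokers: counseling alone 2/7 = 28.6%, the combination therapy 46/128 = 35.9% → the combination therapy
Light smokers: counseling alone 50/89 = 56.2%, the combination therapy 5/8 = 62.5% → the combination therapy
Overall: counseling alone 52/96 = 54.2%, the combination therapy 51/136 = 37.5% → counseling alone
The combination therapy wins each dependence group but counseling alone wins overall — the comparison reverses. The combination therapy's participants skew toward heavy smokers, which has a lower base rate.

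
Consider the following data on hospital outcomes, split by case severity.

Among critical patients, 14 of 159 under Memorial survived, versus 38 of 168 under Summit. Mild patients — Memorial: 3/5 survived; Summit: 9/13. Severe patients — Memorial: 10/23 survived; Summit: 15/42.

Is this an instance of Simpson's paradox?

Critical: Memorial 14/159 = 8.8%, Summit 38/168 = 22.6% → Summit
Mild: Memorial 3/5 = 60.0%, Summit 9/13 = 69.2% → Summit
Severe: Memorial 10/23 = 43.5%, Summit 15/42 = 35.7% → Memorial
Overall: Memorial 27/187 = 14.4%, Summit 62/223 = 27.8% → Summit
Neither sweeps: Memorial wins 1 of 3 groups, Summit wins 2. Summit wins overall but not every group — no Simpson reversal.

No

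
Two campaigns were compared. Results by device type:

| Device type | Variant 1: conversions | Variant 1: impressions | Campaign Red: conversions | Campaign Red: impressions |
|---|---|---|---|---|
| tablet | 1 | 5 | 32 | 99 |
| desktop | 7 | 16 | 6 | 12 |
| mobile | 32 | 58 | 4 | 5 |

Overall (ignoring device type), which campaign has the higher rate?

Tablet: Variant 1 1/5 = 20.0%, Campaign Red 32/99 = 32.3% → Campaign Red
Desktop: Variant 1 7/16 = 43.8%, Campaign Red 6/12 = 50.0% → Campaign Red
Mobile: Variant 1 32/58 = 55.2%, Campaign Red 4/5 = 80.0% → Campaign Red
Overall: Variant 1 40/79 = 50.6%, Campaign Red 42/116 = 36.2% → Variant 1
(Campaign Red wins every device group but Variant 1 wins overall — Campaign Red's impressions skew toward the low-rate tablet group.)

Variant 1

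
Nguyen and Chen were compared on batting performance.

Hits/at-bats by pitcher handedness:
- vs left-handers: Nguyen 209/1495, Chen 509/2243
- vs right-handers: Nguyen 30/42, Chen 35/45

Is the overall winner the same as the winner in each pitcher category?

Vs left-handers: Nguyen 209/1495 = 14.0%, Chen 509/2243 = 22.7% → Chen
Vs right-handers: Nguyen 30/42 = 71.4%, Chen 35/45 = 77.8% → Chen
Overall: Nguyen 239/1537 = 15.5%, Chen 544/2288 = 23.8% → Chen
Chen wins overall and in every pitcher group — no reversal.

Yes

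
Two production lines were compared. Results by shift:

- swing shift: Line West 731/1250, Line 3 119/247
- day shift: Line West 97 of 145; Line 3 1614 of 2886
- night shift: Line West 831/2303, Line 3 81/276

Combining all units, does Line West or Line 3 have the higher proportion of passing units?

Line 3

Swing shift: Line West 731/1250 = 58.5%, Line 3 119/247 = 48.2% → Line West
Day shift: Line West 97/145 = 66.9%, Line 3 1614/2886 = 55.9% → Line West
Night shift: Line West 831/2303 = 36.1%, Line 3 81/276 = 29.3% → Line West
Overall: Line West 1659/3698 = 44.9%, Line 3 1814/3409 = 53.2% → Line 3
(Line West wins every shift group but Line 3 wins overall — Line West's units skew toward the low-rate night shift group.)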